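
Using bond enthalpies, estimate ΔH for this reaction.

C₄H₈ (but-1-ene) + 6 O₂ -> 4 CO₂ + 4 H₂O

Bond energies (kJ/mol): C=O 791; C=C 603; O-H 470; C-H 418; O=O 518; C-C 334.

ΔH ≈ −2365 kJ

Bonds broken (reactants):
  C-C: 2 × 334 = 668
  C-H: 8 × 418 = 3344
  C=C: 1 × 603 = 603
  O=O: 6 × 518 = 3108
  Σ(broken) = 7723 kJ
Bonds formed (products):
  C=O: 8 × 791 = 6328
  O-H: 8 × 470 = 3760
  Σ(formed) = 10088 kJ
ΔH = Σ(broken) − Σ(formed) = 7723 − 10088 = −2365 kJ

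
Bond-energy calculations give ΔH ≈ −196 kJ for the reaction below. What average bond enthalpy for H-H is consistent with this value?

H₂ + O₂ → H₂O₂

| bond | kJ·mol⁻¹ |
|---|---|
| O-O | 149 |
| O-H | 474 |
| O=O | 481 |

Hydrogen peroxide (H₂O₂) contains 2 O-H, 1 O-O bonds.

Let D be the H-H bond energy.
Σ(broken) = 1×D + 1×481 = 481 + D
Σ(formed) = 2×474 + 1×149 = 1097
ΔH = Σ(broken) − Σ(formed) = (481 + D) − (1097) = −616 + D
Setting this equal to −196 kJ gives D = 420 kJ/mol.

D(H-H) ≈ 420 kJ/mol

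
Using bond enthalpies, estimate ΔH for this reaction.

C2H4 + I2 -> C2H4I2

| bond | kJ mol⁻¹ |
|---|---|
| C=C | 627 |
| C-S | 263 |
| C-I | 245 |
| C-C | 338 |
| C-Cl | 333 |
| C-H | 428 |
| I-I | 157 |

ΔH ≈ −44 kJ

Bonds broken (reactants):
  C-H: 4 × 428 = 1712
  C=C: 1 × 627 = 627
  I-I: 1 × 157 = 157
  Σ(broken) = 2496 kJ
Bonds formed (products):
  C-C: 1 × 338 = 338
  C-H: 4 × 428 = 1712
  C-I: 2 × 245 = 490
  Σ(formed) = 2540 kJ
ΔH = Σ(broken) − Σ(formed) = 2496 − 2540 = −44 kJ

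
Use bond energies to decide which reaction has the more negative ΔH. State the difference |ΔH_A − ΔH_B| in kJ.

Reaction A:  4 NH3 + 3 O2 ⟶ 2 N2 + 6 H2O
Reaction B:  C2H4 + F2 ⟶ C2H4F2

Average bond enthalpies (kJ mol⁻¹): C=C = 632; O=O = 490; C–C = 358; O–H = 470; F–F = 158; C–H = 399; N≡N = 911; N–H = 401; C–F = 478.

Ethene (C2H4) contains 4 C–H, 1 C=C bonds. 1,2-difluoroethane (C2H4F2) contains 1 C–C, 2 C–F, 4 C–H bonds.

Reaction A, by 656 kJ

Reaction A:
  Bonds broken (reactants):
    N–H: 12 × 401 = 4812
    O=O: 3 × 490 = 1470
    Σ(broken) = 6282 kJ
  Bonds formed (products):
    N≡N: 2 × 911 = 1822
    O–H: 12 × 470 = 5640
    Σ(formed) = 7462 kJ
  ΔH_A = 6282 − 7462 = −1180 kJ
Reaction B:
  Bonds broken (reactants):
    C–H: 4 × 399 = 1596
    C=C: 1 × 632 = 632
    F–F: 1 × 158 = 158
    Σ(broken) = 2386 kJ
  Bonds formed (products):
    C–C: 1 × 358 = 358
    C–F: 2 × 478 = 956
    C–H: 4 × 399 = 1596
    Σ(formed) = 2910 kJ
  ΔH_B = 2386 − 2910 = −524 kJ
ΔH_A − ΔH_B = −656 kJ, so reaction A has the more negative ΔH; |ΔH_A − ΔH_B| = 656 kJ.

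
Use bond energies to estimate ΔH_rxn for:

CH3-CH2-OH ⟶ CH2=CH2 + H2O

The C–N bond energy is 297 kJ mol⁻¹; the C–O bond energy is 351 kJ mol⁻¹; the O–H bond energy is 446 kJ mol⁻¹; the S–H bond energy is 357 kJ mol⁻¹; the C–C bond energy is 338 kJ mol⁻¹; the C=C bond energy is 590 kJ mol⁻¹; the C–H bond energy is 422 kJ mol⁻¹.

ΔH ≈ +75 kJ

Bonds broken (reactants):
  C–C: 1 × 338 = 338
  C–H: 5 × 422 = 2110
  C–O: 1 × 351 = 351
  O–H: 1 × 446 = 446
  Σ(broken) = 3245 kJ
Bonds formed (products):
  C–H: 4 × 422 = 1688
  C=C: 1 × 590 = 590
  O–H: 2 × 446 = 892
  Σ(formed) = 3170 kJ
ΔH = Σ(broken) − Σ(formed) = 3245 − 3170 = +75 kJ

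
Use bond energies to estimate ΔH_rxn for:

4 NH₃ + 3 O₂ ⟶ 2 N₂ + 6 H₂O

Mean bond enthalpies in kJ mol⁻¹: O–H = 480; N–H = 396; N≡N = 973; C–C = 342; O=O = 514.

ΔH ≈ −1412 kJ

Bonds broken (reactants):
  N–H: 12 × 396 = 4752
  O=O: 3 × 514 = 1542
  Σ(broken) = 6294 kJ
Bonds formed (products):
  N≡N: 2 × 973 = 1946
  O–H: 12 × 480 = 5760
  Σ(formed) = 7706 kJ
ΔH = Σ(broken) − Σ(formed) = 6294 − 7706 = −1412 kJ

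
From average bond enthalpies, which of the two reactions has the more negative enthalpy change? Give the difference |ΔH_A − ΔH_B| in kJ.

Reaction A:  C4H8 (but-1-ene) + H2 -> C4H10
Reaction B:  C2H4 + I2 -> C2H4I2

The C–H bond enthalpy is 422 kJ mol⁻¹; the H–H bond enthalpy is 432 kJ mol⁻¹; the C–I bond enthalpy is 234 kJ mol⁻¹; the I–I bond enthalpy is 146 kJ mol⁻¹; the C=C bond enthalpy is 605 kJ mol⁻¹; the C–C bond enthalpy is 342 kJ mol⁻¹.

Reaction A:
  Bonds broken (reactants):
    C–C: 2 × 342 = 684
    C–H: 8 × 422 = 3376
    C=C: 1 × 605 = 605
    H–H: 1 × 432 = 432
    Σ(broken) = 5097 kJ
  Bonds formed (products):
    C–C: 3 × 342 = 1026
    C–H: 10 × 422 = 4220
    Σ(formed) = 5246 kJ
  ΔH_A = 5097 − 5246 = −149 kJ
Reaction B:
  Bonds broken (reactants):
    C–H: 4 × 422 = 1688
    C=C: 1 × 605 = 605
    I–I: 1 × 146 = 146
    Σ(broken) = 2439 kJ
  Bonds formed (products):
    C–C: 1 × 342 = 342
    C–H: 4 × 422 = 1688
    C–I: 2 × 234 = 468
    Σ(formed) = 2498 kJ
  ΔH_B = 2439 − 2498 = −59 kJ
ΔH_A − ΔH_B = −90 kJ, so reaction A has the more negative ΔH; |ΔH_A − ΔH_B| = 90 kJ.

Reaction A, by 90 kJ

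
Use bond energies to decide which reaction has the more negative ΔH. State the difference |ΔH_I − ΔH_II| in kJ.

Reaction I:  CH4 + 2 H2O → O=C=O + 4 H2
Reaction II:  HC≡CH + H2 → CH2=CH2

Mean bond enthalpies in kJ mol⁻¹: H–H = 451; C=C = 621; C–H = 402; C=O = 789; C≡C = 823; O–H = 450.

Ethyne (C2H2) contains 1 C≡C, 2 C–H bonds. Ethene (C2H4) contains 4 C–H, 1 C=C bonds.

Reaction II, by 177 kJ

Reaction I:
  Bonds broken (reactants):
    C–H: 4 × 402 = 1608
    O–H: 4 × 450 = 1800
    Σ(broken) = 3408 kJ
  Bonds formed (products):
    C=O: 2 × 789 = 1578
    H–H: 4 × 451 = 1804
    Σ(formed) = 3382 kJ
  ΔH_I = 3408 − 3382 = +26 kJ
Reaction II:
  Bonds broken (reactants):
    C≡C: 1 × 823 = 823
    C–H: 2 × 402 = 804
    H–H: 1 × 451 = 451
    Σ(broken) = 2078 kJ
  Bonds formed (products):
    C–H: 4 × 402 = 1608
    C=C: 1 × 621 = 621
    Σ(formed) = 2229 kJ
  ΔH_II = 2078 − 2229 = −151 kJ
ΔH_I − ΔH_II = +177 kJ, so reaction II has the more negative ΔH; |ΔH_I − ΔH_II| = 177 kJ.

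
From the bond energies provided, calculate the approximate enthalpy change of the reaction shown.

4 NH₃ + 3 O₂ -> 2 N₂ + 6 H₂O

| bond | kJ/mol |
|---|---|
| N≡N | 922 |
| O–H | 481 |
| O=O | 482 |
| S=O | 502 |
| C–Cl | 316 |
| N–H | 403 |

Bonds broken (reactants):
  N–H: 12 × 403 = 4836
  O=O: 3 × 482 = 1446
  Σ(broken) = 6282 kJ
Bonds formed (products):
  N≡N: 2 × 922 = 1844
  O–H: 12 × 481 = 5772
  Σ(formed) = 7616 kJ
ΔH = Σ(broken) − Σ(formed) = 6282 − 7616 = −1334 kJ

ΔH ≈ −1334 kJ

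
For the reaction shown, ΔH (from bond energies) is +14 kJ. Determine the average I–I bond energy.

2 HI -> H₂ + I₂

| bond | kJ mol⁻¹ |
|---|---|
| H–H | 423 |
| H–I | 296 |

D(I–I) ≈ 155 kJ/mol

Let D be the I–I bond energy.
Σ(broken) = 2×296 = 592
Σ(formed) = 1×423 + 1×D = 423 + D
ΔH = Σ(broken) − Σ(formed) = (592) − (423 + D) = +169 − D
Setting this equal to +14 kJ gives D = 155 kJ/mol.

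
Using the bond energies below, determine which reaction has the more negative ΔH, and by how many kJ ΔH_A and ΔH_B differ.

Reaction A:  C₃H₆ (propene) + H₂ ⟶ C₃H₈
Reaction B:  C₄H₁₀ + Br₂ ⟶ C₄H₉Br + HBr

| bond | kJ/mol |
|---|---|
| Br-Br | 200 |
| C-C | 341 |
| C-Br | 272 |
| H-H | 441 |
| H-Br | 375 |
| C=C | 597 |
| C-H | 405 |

Reaction A, by 71 kJ

Reaction A:
  Bonds broken (reactants):
    C-C: 1 × 341 = 341
    C-H: 6 × 405 = 2430
    C=C: 1 × 597 = 597
    H-H: 1 × 441 = 441
    Σ(broken) = 3809 kJ
  Bonds formed (products):
    C-C: 2 × 341 = 682
    C-H: 8 × 405 = 3240
    Σ(formed) = 3922 kJ
  ΔH_A = 3809 − 3922 = −113 kJ
Reaction B:
  Bonds broken (reactants):
    Br-Br: 1 × 200 = 200
    C-C: 3 × 341 = 1023
    C-H: 10 × 405 = 4050
    Σ(broken) = 5273 kJ
  Bonds formed (products):
    C-Br: 1 × 272 = 272
    C-C: 3 × 341 = 1023
    C-H: 9 × 405 = 3645
    H-Br: 1 × 375 = 375
    Σ(formed) = 5315 kJ
  ΔH_B = 5273 − 5315 = −42 kJ
ΔH_A − ΔH_B = −71 kJ, so reaction A has the more negative ΔH; |ΔH_A − ΔH_B| = 71 kJ.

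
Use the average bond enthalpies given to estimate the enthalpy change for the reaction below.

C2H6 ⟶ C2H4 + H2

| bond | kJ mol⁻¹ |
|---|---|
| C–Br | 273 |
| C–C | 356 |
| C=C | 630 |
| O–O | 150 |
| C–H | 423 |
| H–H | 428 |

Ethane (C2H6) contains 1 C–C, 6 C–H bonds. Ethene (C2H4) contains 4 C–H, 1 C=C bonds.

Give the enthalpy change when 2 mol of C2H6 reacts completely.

ΔH = +288 kJ

Bonds broken (reactants):
  C–C: 1 × 356 = 356
  C–H: 6 × 423 = 2538
  Σ(broken) = 2894 kJ
Bonds formed (products):
  C–H: 4 × 423 = 1692
  C=C: 1 × 630 = 630
  H–H: 1 × 428 = 428
  Σ(formed) = 2750 kJ
ΔH = Σ(broken) − Σ(formed) = 2894 − 2750 = +144 kJ
For 2× the reaction as written: 2 × (+144) = +288 kJ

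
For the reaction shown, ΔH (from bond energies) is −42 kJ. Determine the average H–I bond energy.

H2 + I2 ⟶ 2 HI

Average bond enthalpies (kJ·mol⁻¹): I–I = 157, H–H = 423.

D(H–I) ≈ 311 kJ/mol

Let D be the H–I bond energy.
Σ(broken) = 1×423 + 1×157 = 580
Σ(formed) = 2×D = 2D
ΔH = Σ(broken) − Σ(formed) = (580) − (2D) = +580 − 2D
Setting this equal to −42 kJ gives 2D = 622, so D = 311 kJ/mol.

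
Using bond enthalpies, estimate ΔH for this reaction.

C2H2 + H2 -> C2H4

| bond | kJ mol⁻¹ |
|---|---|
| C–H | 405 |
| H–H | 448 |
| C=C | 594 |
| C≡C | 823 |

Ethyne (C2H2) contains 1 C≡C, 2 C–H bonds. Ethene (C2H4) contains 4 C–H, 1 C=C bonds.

ΔH ≈ −133 kJ

Bonds broken (reactants):
  C≡C: 1 × 823 = 823
  C–H: 2 × 405 = 810
  H–H: 1 × 448 = 448
  Σ(broken) = 2081 kJ
Bonds formed (products):
  C–H: 4 × 405 = 1620
  C=C: 1 × 594 = 594
  Σ(formed) = 2214 kJ
ΔH = Σ(broken) − Σ(formed) = 2081 − 2214 = −133 kJ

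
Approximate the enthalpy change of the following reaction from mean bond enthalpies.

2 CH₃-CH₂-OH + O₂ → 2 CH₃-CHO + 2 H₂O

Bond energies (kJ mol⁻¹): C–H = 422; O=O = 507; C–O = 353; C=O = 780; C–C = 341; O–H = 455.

Bonds broken (reactants):
  C–C: 2 × 341 = 682
  C–H: 10 × 422 = 4220
  C–O: 2 × 353 = 706
  O–H: 2 × 455 = 910
  O=O: 1 × 507 = 507
  Σ(broken) = 7025 kJ
Bonds formed (products):
  C–C: 2 × 341 = 682
  C–H: 8 × 422 = 3376
  C=O: 2 × 780 = 1560
  O–H: 4 × 455 = 1820
  Σ(formed) = 7438 kJ
ΔH = Σ(broken) − Σ(formed) = 7025 − 7438 = −413 kJ

ΔH ≈ −413 kJ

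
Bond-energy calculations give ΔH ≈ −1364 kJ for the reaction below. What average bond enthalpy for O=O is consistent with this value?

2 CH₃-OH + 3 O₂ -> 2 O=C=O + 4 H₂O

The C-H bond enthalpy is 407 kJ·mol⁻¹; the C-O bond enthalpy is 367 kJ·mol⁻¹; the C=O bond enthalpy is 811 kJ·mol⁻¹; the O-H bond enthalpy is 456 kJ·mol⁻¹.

Let D be the O=O bond energy.
Σ(broken) = 6×407 + 2×367 + 2×456 + 3×D = 4088 + 3D
Σ(formed) = 4×811 + 8×456 = 6892
ΔH = Σ(broken) − Σ(formed) = (4088 + 3D) − (6892) = −2804 + 3D
Setting this equal to −1364 kJ gives 3D = 1440, so D = 480 kJ/mol.

D(O=O) ≈ 480 kJ/mol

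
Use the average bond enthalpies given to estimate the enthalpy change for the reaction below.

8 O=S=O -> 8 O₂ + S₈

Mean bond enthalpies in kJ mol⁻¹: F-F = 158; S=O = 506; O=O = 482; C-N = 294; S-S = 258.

ΔH ≈ +2176 kJ

Bonds broken (reactants):
  S=O: 16 × 506 = 8096
  Σ(broken) = 8096 kJ
Bonds formed (products):
  O=O: 8 × 482 = 3856
  S-S: 8 × 258 = 2064
  Σ(formed) = 5920 kJ
ΔH = Σ(broken) − Σ(formed) = 8096 − 5920 = +2176 kJ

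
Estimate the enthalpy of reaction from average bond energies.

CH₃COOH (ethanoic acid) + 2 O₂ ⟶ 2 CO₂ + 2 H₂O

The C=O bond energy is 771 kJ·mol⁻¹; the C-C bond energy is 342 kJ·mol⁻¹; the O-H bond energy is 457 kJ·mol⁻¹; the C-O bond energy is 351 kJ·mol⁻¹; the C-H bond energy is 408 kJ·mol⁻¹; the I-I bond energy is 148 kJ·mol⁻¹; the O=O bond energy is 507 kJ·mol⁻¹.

Bonds broken (reactants):
  C-C: 1 × 342 = 342
  C-H: 3 × 408 = 1224
  C-O: 1 × 351 = 351
  C=O: 1 × 771 = 771
  O-H: 1 × 457 = 457
  O=O: 2 × 507 = 1014
  Σ(broken) = 4159 kJ
Bonds formed (products):
  C=O: 4 × 771 = 3084
  O-H: 4 × 457 = 1828
  Σ(formed) = 4912 kJ
ΔH = Σ(broken) − Σ(formed) = 4159 − 4912 = −753 kJ

ΔH ≈ −753 kJ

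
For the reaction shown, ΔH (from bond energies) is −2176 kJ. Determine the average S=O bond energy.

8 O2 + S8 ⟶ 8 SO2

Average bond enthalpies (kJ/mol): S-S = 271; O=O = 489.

Let D be the S=O bond energy.
Σ(broken) = 8×489 + 8×271 = 6080
Σ(formed) = 16×D = 16D
ΔH = Σ(broken) − Σ(formed) = (6080) − (16D) = +6080 − 16D
Setting this equal to −2176 kJ gives 16D = 8256, so D = 516 kJ/mol.

D(S=O) ≈ 516 kJ/mol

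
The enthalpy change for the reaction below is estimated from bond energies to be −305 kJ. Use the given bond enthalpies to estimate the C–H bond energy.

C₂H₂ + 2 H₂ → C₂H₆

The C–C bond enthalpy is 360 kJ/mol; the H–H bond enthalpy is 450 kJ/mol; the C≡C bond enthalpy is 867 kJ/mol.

Let D be the C–H bond energy.
Σ(broken) = 1×867 + 2×D + 2×450 = 1767 + 2D
Σ(formed) = 1×360 + 6×D = 360 + 6D
ΔH = Σ(broken) − Σ(formed) = (1767 + 2D) − (360 + 6D) = +1407 − 4D
Setting this equal to −305 kJ gives 4D = 1712, so D = 428 kJ/mol.

D(C–H) ≈ 428 kJ/mol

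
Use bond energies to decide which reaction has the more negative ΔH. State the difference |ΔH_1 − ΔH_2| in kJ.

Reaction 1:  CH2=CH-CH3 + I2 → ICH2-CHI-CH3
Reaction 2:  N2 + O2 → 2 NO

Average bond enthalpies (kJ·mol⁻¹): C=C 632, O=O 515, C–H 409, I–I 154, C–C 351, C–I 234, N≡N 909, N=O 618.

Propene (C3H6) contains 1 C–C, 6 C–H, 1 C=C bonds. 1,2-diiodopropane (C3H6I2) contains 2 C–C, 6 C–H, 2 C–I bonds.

Reaction 1, by 221 kJ

Reaction 1:
  Bonds broken (reactants):
    C–C: 1 × 351 = 351
    C–H: 6 × 409 = 2454
    C=C: 1 × 632 = 632
    I–I: 1 × 154 = 154
    Σ(broken) = 3591 kJ
  Bonds formed (products):
    C–C: 2 × 351 = 702
    C–H: 6 × 409 = 2454
    C–I: 2 × 234 = 468
    Σ(formed) = 3624 kJ
  ΔH_1 = 3591 − 3624 = −33 kJ
Reaction 2:
  Bonds broken (reactants):
    N≡N: 1 × 909 = 909
    O=O: 1 × 515 = 515
    Σ(broken) = 1424 kJ
  Bonds formed (products):
    N=O: 2 × 618 = 1236
    Σ(formed) = 1236 kJ
  ΔH_2 = 1424 − 1236 = +188 kJ
ΔH_1 − ΔH_2 = −221 kJ, so reaction 1 has the more negative ΔH; |ΔH_1 − ΔH_2| = 221 kJ.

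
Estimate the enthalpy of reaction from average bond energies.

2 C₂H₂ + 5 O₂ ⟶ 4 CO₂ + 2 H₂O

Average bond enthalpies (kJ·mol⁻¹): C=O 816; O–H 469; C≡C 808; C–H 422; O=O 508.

ΔH ≈ −2560 kJ

Bonds broken (reactants):
  C≡C: 2 × 808 = 1616
  C–H: 4 × 422 = 1688
  O=O: 5 × 508 = 2540
  Σ(broken) = 5844 kJ
Bonds formed (products):
  C=O: 8 × 816 = 6528
  O–H: 4 × 469 = 1876
  Σ(formed) = 8404 kJ
ΔH = Σ(broken) − Σ(formed) = 5844 − 8404 = −2560 kJ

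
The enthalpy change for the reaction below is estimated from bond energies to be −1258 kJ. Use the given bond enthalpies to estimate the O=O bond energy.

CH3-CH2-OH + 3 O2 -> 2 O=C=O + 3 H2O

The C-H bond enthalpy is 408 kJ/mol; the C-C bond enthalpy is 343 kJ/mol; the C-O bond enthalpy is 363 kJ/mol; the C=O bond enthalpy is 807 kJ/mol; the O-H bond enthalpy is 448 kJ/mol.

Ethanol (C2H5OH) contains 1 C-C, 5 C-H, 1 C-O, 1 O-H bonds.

D(O=O) ≈ 488 kJ/mol

Let D be the O=O bond energy.
Σ(broken) = 1×343 + 5×408 + 1×363 + 1×448 + 3×D = 3194 + 3D
Σ(formed) = 4×807 + 6×448 = 5916
ΔH = Σ(broken) − Σ(formed) = (3194 + 3D) − (5916) = −2722 + 3D
Setting this equal to −1258 kJ gives 3D = 1464, so D = 488 kJ/mol.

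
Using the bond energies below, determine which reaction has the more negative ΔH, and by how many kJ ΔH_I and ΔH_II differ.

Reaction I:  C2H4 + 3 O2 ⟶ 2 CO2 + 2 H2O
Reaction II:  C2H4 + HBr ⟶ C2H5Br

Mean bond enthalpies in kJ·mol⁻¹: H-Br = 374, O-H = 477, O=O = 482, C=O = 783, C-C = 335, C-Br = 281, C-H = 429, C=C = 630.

Reaction I:
  Bonds broken (reactants):
    C-H: 4 × 429 = 1716
    C=C: 1 × 630 = 630
    O=O: 3 × 482 = 1446
    Σ(broken) = 3792 kJ
  Bonds formed (products):
    C=O: 4 × 783 = 3132
    O-H: 4 × 477 = 1908
    Σ(formed) = 5040 kJ
  ΔH_I = 3792 − 5040 = −1248 kJ
Reaction II:
  Bonds broken (reactants):
    C-H: 4 × 429 = 1716
    C=C: 1 × 630 = 630
    H-Br: 1 × 374 = 374
    Σ(broken) = 2720 kJ
  Bonds formed (products):
    C-Br: 1 × 281 = 281
    C-C: 1 × 335 = 335
    C-H: 5 × 429 = 2145
    Σ(formed) = 2761 kJ
  ΔH_II = 2720 − 2761 = −41 kJ
ΔH_I − ΔH_II = −1207 kJ, so reaction I has the more negative ΔH; |ΔH_I − ΔH_II| = 1207 kJ.

Reaction I, by 1207 kJ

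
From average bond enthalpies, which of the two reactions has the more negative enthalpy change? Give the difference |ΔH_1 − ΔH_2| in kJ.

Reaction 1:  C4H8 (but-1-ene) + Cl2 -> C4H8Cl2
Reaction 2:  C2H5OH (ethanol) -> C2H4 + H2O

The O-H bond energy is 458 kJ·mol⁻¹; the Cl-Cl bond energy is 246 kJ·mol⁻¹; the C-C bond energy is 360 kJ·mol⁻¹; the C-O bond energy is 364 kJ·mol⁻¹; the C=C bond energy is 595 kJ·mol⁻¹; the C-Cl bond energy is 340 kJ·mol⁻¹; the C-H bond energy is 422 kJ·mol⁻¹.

Reaction 1:
  Bonds broken (reactants):
    C-C: 2 × 360 = 720
    C-H: 8 × 422 = 3376
    C=C: 1 × 595 = 595
    Cl-Cl: 1 × 246 = 246
    Σ(broken) = 4937 kJ
  Bonds formed (products):
    C-C: 3 × 360 = 1080
    C-Cl: 2 × 340 = 680
    C-H: 8 × 422 = 3376
    Σ(formed) = 5136 kJ
  ΔH_1 = 4937 − 5136 = −199 kJ
Reaction 2:
  Bonds broken (reactants):
    C-C: 1 × 360 = 360
    C-H: 5 × 422 = 2110
    C-O: 1 × 364 = 364
    O-H: 1 × 458 = 458
    Σ(broken) = 3292 kJ
  Bonds formed (products):
    C-H: 4 × 422 = 1688
    C=C: 1 × 595 = 595
    O-H: 2 × 458 = 916
    Σ(formed) = 3199 kJ
  ΔH_2 = 3292 − 3199 = +93 kJ
ΔH_1 − ΔH_2 = −292 kJ, so reaction 1 has the more negative ΔH; |ΔH_1 − ΔH_2| = 292 kJ.

Reaction 1, by 292 kJ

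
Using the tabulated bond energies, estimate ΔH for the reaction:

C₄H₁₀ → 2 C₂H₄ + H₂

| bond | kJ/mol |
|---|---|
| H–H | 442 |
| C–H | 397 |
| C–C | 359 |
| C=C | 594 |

ΔH ≈ +241 kJ

Bonds broken (reactants):
  C–C: 3 × 359 = 1077
  C–H: 10 × 397 = 3970
  Σ(broken) = 5047 kJ
Bonds formed (products):
  C–H: 8 × 397 = 3176
  C=C: 2 × 594 = 1188
  H–H: 1 × 442 = 442
  Σ(formed) = 4806 kJ
ΔH = Σ(broken) − Σ(formed) = 5047 − 4806 = +241 kJ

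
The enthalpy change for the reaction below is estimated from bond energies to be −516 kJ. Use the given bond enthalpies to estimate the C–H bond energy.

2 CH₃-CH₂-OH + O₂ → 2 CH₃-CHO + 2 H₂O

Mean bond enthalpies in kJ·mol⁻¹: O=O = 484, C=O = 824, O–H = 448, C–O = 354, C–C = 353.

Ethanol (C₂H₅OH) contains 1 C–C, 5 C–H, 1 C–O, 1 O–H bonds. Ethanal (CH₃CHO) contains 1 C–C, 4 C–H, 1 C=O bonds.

D(C–H) ≈ 418 kJ/mol

Let D be the C–H bond energy.
Σ(broken) = 2×353 + 10×D + 2×354 + 2×448 + 1×484 = 2794 + 10D
Σ(formed) = 2×353 + 8×D + 2×824 + 4×448 = 4146 + 8D
ΔH = Σ(broken) − Σ(formed) = (2794 + 10D) − (4146 + 8D) = −1352 + 2D
Setting this equal to −516 kJ gives 2D = 836, so D = 418 kJ/mol.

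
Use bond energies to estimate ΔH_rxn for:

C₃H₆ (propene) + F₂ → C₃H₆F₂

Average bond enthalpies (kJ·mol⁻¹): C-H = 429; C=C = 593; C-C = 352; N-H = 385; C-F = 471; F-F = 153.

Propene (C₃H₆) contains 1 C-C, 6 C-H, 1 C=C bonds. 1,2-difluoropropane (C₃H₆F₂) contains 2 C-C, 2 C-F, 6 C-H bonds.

ΔH ≈ −548 kJ

Bonds broken (reactants):
  C-C: 1 × 352 = 352
  C-H: 6 × 429 = 2574
  C=C: 1 × 593 = 593
  F-F: 1 × 153 = 153
  Σ(broken) = 3672 kJ
Bonds formed (products):
  C-C: 2 × 352 = 704
  C-F: 2 × 471 = 942
  C-H: 6 × 429 = 2574
  Σ(formed) = 4220 kJ
ΔH = Σ(broken) − Σ(formed) = 3672 − 4220 = −548 kJ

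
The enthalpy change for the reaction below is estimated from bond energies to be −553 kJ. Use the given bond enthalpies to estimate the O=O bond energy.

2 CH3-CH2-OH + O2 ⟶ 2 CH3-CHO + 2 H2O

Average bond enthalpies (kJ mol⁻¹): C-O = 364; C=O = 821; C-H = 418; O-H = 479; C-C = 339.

Let D be the O=O bond energy.
Σ(broken) = 2×339 + 10×418 + 2×364 + 2×479 + 1×D = 6544 + D
Σ(formed) = 2×339 + 8×418 + 2×821 + 4×479 = 7580
ΔH = Σ(broken) − Σ(formed) = (6544 + D) − (7580) = −1036 + D
Setting this equal to −553 kJ gives D = 483 kJ/mol.

D(O=O) ≈ 483 kJ/mol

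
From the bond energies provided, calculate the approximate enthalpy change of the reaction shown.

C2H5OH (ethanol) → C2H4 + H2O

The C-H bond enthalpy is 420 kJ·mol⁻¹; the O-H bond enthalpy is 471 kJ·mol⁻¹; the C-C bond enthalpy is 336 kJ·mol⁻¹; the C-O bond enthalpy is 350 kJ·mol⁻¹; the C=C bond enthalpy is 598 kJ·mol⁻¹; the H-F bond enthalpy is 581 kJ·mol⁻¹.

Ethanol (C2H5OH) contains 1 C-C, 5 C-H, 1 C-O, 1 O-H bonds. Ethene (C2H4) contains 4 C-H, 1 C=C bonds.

ΔH ≈ +37 kJ

Bonds broken (reactants):
  C-C: 1 × 336 = 336
  C-H: 5 × 420 = 2100
  C-O: 1 × 350 = 350
  O-H: 1 × 471 = 471
  Σ(broken) = 3257 kJ
Bonds formed (products):
  C-H: 4 × 420 = 1680
  C=C: 1 × 598 = 598
  O-H: 2 × 471 = 942
  Σ(formed) = 3220 kJ
ΔH = Σ(broken) − Σ(formed) = 3257 − 3220 = +37 kJ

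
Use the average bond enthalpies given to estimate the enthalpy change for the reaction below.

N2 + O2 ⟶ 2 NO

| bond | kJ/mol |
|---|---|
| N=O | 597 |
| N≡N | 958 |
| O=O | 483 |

Bonds broken (reactants):
  N≡N: 1 × 958 = 958
  O=O: 1 × 483 = 483
  Σ(broken) = 1441 kJ
Bonds formed (products):
  N=O: 2 × 597 = 1194
  Σ(formed) = 1194 kJ
ΔH = Σ(broken) − Σ(formed) = 1441 − 1194 = +247 kJ

ΔH ≈ +247 kJ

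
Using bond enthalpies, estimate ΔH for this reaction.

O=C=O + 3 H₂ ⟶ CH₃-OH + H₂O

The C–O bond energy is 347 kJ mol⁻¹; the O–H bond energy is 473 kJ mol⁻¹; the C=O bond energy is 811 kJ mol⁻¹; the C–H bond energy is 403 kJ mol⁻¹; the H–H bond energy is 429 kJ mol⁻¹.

ΔH ≈ −66 kJ

Bonds broken (reactants):
  C=O: 2 × 811 = 1622
  H–H: 3 × 429 = 1287
  Σ(broken) = 2909 kJ
Bonds formed (products):
  C–H: 3 × 403 = 1209
  C–O: 1 × 347 = 347
  O–H: 3 × 473 = 1419
  Σ(formed) = 2975 kJ
ΔH = Σ(broken) − Σ(formed) = 2909 − 2975 = −66 kJ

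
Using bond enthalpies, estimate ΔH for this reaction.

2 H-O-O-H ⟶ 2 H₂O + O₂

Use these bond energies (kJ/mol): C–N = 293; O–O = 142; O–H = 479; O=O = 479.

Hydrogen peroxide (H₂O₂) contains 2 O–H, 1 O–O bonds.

ΔH ≈ −195 kJ

Bonds broken (reactants):
  O–H: 4 × 479 = 1916
  O–O: 2 × 142 = 284
  Σ(broken) = 2200 kJ
Bonds formed (products):
  O–H: 4 × 479 = 1916
  O=O: 1 × 479 = 479
  Σ(formed) = 2395 kJ
ΔH = Σ(broken) − Σ(formed) = 2200 − 2395 = −195 kJ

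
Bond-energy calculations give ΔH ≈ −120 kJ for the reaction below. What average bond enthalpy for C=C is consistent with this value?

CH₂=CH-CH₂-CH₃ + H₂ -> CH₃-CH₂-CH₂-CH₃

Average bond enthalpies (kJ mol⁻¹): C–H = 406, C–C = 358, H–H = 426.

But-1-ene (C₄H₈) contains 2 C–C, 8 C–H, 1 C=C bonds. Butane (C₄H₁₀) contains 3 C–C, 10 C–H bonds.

Let D be the C=C bond energy.
Σ(broken) = 2×358 + 8×406 + 1×D + 1×426 = 4390 + D
Σ(formed) = 3×358 + 10×406 = 5134
ΔH = Σ(broken) − Σ(formed) = (4390 + D) − (5134) = −744 + D
Setting this equal to −120 kJ gives D = 624 kJ/mol.

D(C=C) ≈ 624 kJ/mol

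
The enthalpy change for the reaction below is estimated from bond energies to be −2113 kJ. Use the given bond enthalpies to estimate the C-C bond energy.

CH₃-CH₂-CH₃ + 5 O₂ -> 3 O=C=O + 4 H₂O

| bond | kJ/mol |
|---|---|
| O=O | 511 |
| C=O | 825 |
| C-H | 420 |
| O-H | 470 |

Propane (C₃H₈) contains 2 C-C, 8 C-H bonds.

D(C-C) ≈ 341 kJ/mol

Let D be the C-C bond energy.
Σ(broken) = 2×D + 8×420 + 5×511 = 5915 + 2D
Σ(formed) = 6×825 + 8×470 = 8710
ΔH = Σ(broken) − Σ(formed) = (5915 + 2D) − (8710) = −2795 + 2D
Setting this equal to −2113 kJ gives 2D = 682, so D = 341 kJ/mol.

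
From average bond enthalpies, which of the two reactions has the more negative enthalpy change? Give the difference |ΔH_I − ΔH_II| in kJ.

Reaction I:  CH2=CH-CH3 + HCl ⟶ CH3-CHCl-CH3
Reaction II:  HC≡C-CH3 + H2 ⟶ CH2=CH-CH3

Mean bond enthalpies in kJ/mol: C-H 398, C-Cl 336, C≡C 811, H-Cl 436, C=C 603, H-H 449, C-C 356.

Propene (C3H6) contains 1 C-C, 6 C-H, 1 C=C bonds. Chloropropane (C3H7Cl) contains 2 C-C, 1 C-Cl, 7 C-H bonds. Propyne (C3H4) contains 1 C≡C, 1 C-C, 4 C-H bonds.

Reaction I:
  Bonds broken (reactants):
    C-C: 1 × 356 = 356
    C-H: 6 × 398 = 2388
    C=C: 1 × 603 = 603
    H-Cl: 1 × 436 = 436
    Σ(broken) = 3783 kJ
  Bonds formed (products):
    C-C: 2 × 356 = 712
    C-Cl: 1 × 336 = 336
    C-H: 7 × 398 = 2786
    Σ(formed) = 3834 kJ
  ΔH_I = 3783 − 3834 = −51 kJ
Reaction II:
  Bonds broken (reactants):
    C≡C: 1 × 811 = 811
    C-C: 1 × 356 = 356
    C-H: 4 × 398 = 1592
    H-H: 1 × 449 = 449
    Σ(broken) = 3208 kJ
  Bonds formed (products):
    C-C: 1 × 356 = 356
    C-H: 6 × 398 = 2388
    C=C: 1 × 603 = 603
    Σ(formed) = 3347 kJ
  ΔH_II = 3208 − 3347 = −139 kJ
ΔH_I − ΔH_II = +88 kJ, so reaction II has the more negative ΔH; |ΔH_I − ΔH_II| = 88 kJ.

Reaction II, by 88 kJ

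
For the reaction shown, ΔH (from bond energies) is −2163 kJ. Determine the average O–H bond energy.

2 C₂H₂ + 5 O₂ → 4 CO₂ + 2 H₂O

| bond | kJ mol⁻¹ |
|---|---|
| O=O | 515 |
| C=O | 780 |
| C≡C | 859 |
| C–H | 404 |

Let D be the O–H bond energy.
Σ(broken) = 2×859 + 4×404 + 5×515 = 5909
Σ(formed) = 8×780 + 4×D = 6240 + 4D
ΔH = Σ(broken) − Σ(formed) = (5909) − (6240 + 4D) = −331 − 4D
Setting this equal to −2163 kJ gives 4D = 1832, so D = 458 kJ/mol.

D(O–H) ≈ 458 kJ/mol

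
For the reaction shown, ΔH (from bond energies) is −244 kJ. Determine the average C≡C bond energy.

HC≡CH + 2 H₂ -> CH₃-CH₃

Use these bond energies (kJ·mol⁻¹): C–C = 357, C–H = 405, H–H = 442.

D(C≡C) ≈ 849 kJ/mol

Let D be the C≡C bond energy.
Σ(broken) = 1×D + 2×405 + 2×442 = 1694 + D
Σ(formed) = 1×357 + 6×405 = 2787
ΔH = Σ(broken) − Σ(formed) = (1694 + D) − (2787) = −1093 + D
Setting this equal to −244 kJ gives D = 849 kJ/mol.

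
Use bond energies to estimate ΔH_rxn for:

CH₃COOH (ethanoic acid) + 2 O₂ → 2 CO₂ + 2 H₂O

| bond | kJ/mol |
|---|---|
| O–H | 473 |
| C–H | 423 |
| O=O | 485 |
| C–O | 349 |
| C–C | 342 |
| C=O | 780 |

Bonds broken (reactants):
  C–C: 1 × 342 = 342
  C–H: 3 × 423 = 1269
  C–O: 1 × 349 = 349
  C=O: 1 × 780 = 780
  O–H: 1 × 473 = 473
  O=O: 2 × 485 = 970
  Σ(broken) = 4183 kJ
Bonds formed (products):
  C=O: 4 × 780 = 3120
  O–H: 4 × 473 = 1892
  Σ(formed) = 5012 kJ
ΔH = Σ(broken) − Σ(formed) = 4183 − 5012 = −829 kJ

ΔH ≈ −829 kJ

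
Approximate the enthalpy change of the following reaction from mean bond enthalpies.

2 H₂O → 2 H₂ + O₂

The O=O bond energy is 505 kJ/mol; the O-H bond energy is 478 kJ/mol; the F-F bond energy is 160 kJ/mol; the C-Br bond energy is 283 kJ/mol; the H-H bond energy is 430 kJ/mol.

Bonds broken (reactants):
  O-H: 4 × 478 = 1912
  Σ(broken) = 1912 kJ
Bonds formed (products):
  H-H: 2 × 430 = 860
  O=O: 1 × 505 = 505
  Σ(formed) = 1365 kJ
ΔH = Σ(broken) − Σ(formed) = 1912 − 1365 = +547 kJ

ΔH ≈ +547 kJ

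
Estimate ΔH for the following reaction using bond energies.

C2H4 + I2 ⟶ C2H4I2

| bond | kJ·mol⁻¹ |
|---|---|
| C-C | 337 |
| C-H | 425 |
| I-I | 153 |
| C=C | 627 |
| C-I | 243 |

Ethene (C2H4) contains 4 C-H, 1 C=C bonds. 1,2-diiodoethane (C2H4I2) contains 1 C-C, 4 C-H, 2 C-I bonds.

ΔH ≈ −43 kJ

Bonds broken (reactants):
  C-H: 4 × 425 = 1700
  C=C: 1 × 627 = 627
  I-I: 1 × 153 = 153
  Σ(broken) = 2480 kJ
Bonds formed (products):
  C-C: 1 × 337 = 337
  C-H: 4 × 425 = 1700
  C-I: 2 × 243 = 486
  Σ(formed) = 2523 kJ
ΔH = Σ(broken) − Σ(formed) = 2480 − 2523 = −43 kJ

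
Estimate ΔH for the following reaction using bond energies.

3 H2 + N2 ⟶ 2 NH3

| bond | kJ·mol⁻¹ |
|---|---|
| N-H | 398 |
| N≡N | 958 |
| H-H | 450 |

ΔH ≈ −80 kJ

Bonds broken (reactants):
  H-H: 3 × 450 = 1350
  N≡N: 1 × 958 = 958
  Σ(broken) = 2308 kJ
Bonds formed (products):
  N-H: 6 × 398 = 2388
  Σ(formed) = 2388 kJ
ΔH = Σ(broken) − Σ(formed) = 2308 − 2388 = −80 kJ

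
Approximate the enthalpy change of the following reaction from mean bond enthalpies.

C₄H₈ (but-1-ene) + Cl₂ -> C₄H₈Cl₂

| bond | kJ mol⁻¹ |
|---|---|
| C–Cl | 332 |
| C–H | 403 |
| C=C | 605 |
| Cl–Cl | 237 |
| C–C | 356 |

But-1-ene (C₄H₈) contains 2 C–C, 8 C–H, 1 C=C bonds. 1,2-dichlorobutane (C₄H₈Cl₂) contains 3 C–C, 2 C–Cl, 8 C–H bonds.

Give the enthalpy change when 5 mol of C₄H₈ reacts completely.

Bonds broken (reactants):
  C–C: 2 × 356 = 712
  C–H: 8 × 403 = 3224
  C=C: 1 × 605 = 605
  Cl–Cl: 1 × 237 = 237
  Σ(broken) = 4778 kJ
Bonds formed (products):
  C–C: 3 × 356 = 1068
  C–Cl: 2 × 332 = 664
  C–H: 8 × 403 = 3224
  Σ(formed) = 4956 kJ
ΔH = Σ(broken) − Σ(formed) = 4778 − 4956 = −178 kJ
For 5× the reaction as written: 5 × (−178) = −890 kJ

ΔH = −890 kJ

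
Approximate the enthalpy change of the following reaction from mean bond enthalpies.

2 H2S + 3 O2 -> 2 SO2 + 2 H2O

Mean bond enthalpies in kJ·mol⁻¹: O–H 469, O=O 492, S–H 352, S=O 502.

Bonds broken (reactants):
  O=O: 3 × 492 = 1476
  S–H: 4 × 352 = 1408
  Σ(broken) = 2884 kJ
Bonds formed (products):
  O–H: 4 × 469 = 1876
  S=O: 4 × 502 = 2008
  Σ(formed) = 3884 kJ
ΔH = Σ(broken) − Σ(formed) = 2884 − 3884 = −1000 kJ

ΔH ≈ −1000 kJ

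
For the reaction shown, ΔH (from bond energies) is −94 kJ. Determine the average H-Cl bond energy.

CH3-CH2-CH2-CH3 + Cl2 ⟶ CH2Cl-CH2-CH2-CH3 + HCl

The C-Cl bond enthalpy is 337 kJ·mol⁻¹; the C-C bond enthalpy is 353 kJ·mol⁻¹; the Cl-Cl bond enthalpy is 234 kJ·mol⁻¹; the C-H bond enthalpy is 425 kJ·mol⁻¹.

Let D be the H-Cl bond energy.
Σ(broken) = 3×353 + 10×425 + 1×234 = 5543
Σ(formed) = 3×353 + 1×337 + 9×425 + 1×D = 5221 + D
ΔH = Σ(broken) − Σ(formed) = (5543) − (5221 + D) = +322 − D
Setting this equal to −94 kJ gives D = 416 kJ/mol.

D(H-Cl) ≈ 416 kJ/mol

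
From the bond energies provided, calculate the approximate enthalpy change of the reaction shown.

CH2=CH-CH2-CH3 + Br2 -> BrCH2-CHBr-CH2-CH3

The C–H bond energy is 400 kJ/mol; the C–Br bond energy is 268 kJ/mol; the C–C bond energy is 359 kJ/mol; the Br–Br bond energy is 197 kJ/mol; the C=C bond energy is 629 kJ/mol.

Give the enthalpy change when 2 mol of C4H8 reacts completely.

ΔH = −138 kJ

Bonds broken (reactants):
  Br–Br: 1 × 197 = 197
  C–C: 2 × 359 = 718
  C–H: 8 × 400 = 3200
  C=C: 1 × 629 = 629
  Σ(broken) = 4744 kJ
Bonds formed (products):
  C–Br: 2 × 268 = 536
  C–C: 3 × 359 = 1077
  C–H: 8 × 400 = 3200
  Σ(formed) = 4813 kJ
ΔH = Σ(broken) − Σ(formed) = 4744 − 4813 = −69 kJ
For 2× the reaction as written: 2 × (−69) = −138 kJ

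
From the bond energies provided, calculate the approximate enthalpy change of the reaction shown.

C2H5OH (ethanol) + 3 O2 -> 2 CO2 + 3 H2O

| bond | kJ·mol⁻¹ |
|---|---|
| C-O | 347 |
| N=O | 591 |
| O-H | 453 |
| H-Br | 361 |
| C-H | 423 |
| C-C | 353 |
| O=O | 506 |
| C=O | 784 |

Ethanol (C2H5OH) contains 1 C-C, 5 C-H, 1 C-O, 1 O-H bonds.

ΔH ≈ −1068 kJ

Bonds broken (reactants):
  C-C: 1 × 353 = 353
  C-H: 5 × 423 = 2115
  C-O: 1 × 347 = 347
  O-H: 1 × 453 = 453
  O=O: 3 × 506 = 1518
  Σ(broken) = 4786 kJ
Bonds formed (products):
  C=O: 4 × 784 = 3136
  O-H: 6 × 453 = 2718
  Σ(formed) = 5854 kJ
ΔH = Σ(broken) − Σ(formed) = 4786 − 5854 = −1068 kJ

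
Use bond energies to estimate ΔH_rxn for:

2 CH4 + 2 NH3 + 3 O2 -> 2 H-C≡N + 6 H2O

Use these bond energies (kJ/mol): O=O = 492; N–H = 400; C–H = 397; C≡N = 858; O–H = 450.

ΔH ≈ −858 kJ

Bonds broken (reactants):
  C–H: 8 × 397 = 3176
  N–H: 6 × 400 = 2400
  O=O: 3 × 492 = 1476
  Σ(broken) = 7052 kJ
Bonds formed (products):
  C≡N: 2 × 858 = 1716
  C–H: 2 × 397 = 794
  O–H: 12 × 450 = 5400
  Σ(formed) = 7910 kJ
ΔH = Σ(broken) − Σ(formed) = 7052 − 7910 = −858 kJ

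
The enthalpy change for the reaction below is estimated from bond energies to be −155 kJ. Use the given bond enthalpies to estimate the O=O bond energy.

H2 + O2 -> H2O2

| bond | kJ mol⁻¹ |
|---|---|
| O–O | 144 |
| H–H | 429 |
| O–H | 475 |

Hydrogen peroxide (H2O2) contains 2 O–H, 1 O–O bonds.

Let D be the O=O bond energy.
Σ(broken) = 1×429 + 1×D = 429 + D
Σ(formed) = 2×475 + 1×144 = 1094
ΔH = Σ(broken) − Σ(formed) = (429 + D) − (1094) = −665 + D
Setting this equal to −155 kJ gives D = 510 kJ/mol.

D(O=O) ≈ 510 kJ/mol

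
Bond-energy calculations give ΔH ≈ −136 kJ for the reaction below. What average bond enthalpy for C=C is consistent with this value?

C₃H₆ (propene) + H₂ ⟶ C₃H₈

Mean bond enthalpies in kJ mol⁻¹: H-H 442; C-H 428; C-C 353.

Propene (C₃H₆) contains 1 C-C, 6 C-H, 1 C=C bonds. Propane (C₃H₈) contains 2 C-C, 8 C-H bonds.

D(C=C) ≈ 631 kJ/mol

Let D be the C=C bond energy.
Σ(broken) = 1×353 + 6×428 + 1×D + 1×442 = 3363 + D
Σ(formed) = 2×353 + 8×428 = 4130
ΔH = Σ(broken) − Σ(formed) = (3363 + D) − (4130) = −767 + D
Setting this equal to −136 kJ gives D = 631 kJ/mol.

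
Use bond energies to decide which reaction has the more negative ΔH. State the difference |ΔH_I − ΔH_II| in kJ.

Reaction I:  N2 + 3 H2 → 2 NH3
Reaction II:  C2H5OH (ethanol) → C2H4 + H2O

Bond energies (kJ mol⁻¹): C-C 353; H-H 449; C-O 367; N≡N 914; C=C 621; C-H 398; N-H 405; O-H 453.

Reaction I:
  Bonds broken (reactants):
    H-H: 3 × 449 = 1347
    N≡N: 1 × 914 = 914
    Σ(broken) = 2261 kJ
  Bonds formed (products):
    N-H: 6 × 405 = 2430
    Σ(formed) = 2430 kJ
  ΔH_I = 2261 − 2430 = −169 kJ
Reaction II:
  Bonds broken (reactants):
    C-C: 1 × 353 = 353
    C-H: 5 × 398 = 1990
    C-O: 1 × 367 = 367
    O-H: 1 × 453 = 453
    Σ(broken) = 3163 kJ
  Bonds formed (products):
    C-H: 4 × 398 = 1592
    C=C: 1 × 621 = 621
    O-H: 2 × 453 = 906
    Σ(formed) = 3119 kJ
  ΔH_II = 3163 − 3119 = +44 kJ
ΔH_I − ΔH_II = −213 kJ, so reaction I has the more negative ΔH; |ΔH_I − ΔH_II| = 213 kJ.

Reaction I, by 213 kJ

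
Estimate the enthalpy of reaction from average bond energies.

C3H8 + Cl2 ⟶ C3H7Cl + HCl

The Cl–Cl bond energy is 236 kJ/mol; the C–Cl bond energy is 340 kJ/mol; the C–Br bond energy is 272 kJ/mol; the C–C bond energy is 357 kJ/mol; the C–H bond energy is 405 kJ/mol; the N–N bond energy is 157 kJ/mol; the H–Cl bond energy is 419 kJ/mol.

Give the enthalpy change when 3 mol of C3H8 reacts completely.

Bonds broken (reactants):
  C–C: 2 × 357 = 714
  C–H: 8 × 405 = 3240
  Cl–Cl: 1 × 236 = 236
  Σ(broken) = 4190 kJ
Bonds formed (products):
  C–C: 2 × 357 = 714
  C–Cl: 1 × 340 = 340
  C–H: 7 × 405 = 2835
  H–Cl: 1 × 419 = 419
  Σ(formed) = 4308 kJ
ΔH = Σ(broken) − Σ(formed) = 4190 − 4308 = −118 kJ
For 3× the reaction as written: 3 × (−118) = −354 kJ

ΔH = −354 kJ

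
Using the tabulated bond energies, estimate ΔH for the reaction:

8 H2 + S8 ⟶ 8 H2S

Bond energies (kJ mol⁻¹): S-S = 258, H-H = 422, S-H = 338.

Bonds broken (reactants):
  H-H: 8 × 422 = 3376
  S-S: 8 × 258 = 2064
  Σ(broken) = 5440 kJ
Bonds formed (products):
  S-H: 16 × 338 = 5408
  Σ(formed) = 5408 kJ
ΔH = Σ(broken) − Σ(formed) = 5440 − 5408 = +32 kJ

ΔH ≈ +32 kJ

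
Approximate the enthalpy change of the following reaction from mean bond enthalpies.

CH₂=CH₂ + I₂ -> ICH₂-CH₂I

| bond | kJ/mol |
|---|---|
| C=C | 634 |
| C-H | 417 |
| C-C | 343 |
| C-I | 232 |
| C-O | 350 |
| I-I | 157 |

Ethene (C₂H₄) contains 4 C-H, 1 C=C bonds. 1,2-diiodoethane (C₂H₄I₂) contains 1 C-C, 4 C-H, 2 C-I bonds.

ΔH ≈ −16 kJ

Bonds broken (reactants):
  C-H: 4 × 417 = 1668
  C=C: 1 × 634 = 634
  I-I: 1 × 157 = 157
  Σ(broken) = 2459 kJ
Bonds formed (products):
  C-C: 1 × 343 = 343
  C-H: 4 × 417 = 1668
  C-I: 2 × 232 = 464
  Σ(formed) = 2475 kJ
ΔH = Σ(broken) − Σ(formed) = 2459 − 2475 = −16 kJ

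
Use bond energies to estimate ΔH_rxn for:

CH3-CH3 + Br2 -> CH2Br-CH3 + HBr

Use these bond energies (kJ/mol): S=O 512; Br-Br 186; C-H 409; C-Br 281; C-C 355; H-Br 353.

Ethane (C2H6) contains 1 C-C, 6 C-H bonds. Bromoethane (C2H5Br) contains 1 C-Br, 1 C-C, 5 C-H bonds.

ΔH ≈ −39 kJ

Bonds broken (reactants):
  Br-Br: 1 × 186 = 186
  C-C: 1 × 355 = 355
  C-H: 6 × 409 = 2454
  Σ(broken) = 2995 kJ
Bonds formed (products):
  C-Br: 1 × 281 = 281
  C-C: 1 × 355 = 355
  C-H: 5 × 409 = 2045
  H-Br: 1 × 353 = 353
  Σ(formed) = 3034 kJ
ΔH = Σ(broken) − Σ(formed) = 2995 − 3034 = −39 kJ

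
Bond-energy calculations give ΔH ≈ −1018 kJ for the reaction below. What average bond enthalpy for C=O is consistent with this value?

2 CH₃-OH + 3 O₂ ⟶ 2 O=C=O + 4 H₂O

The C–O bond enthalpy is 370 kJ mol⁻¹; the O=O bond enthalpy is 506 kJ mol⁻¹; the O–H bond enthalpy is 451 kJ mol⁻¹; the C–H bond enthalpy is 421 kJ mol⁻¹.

D(C=O) ≈ 774 kJ/mol

Let D be the C=O bond energy.
Σ(broken) = 6×421 + 2×370 + 2×451 + 3×506 = 5686
Σ(formed) = 4×D + 8×451 = 3608 + 4D
ΔH = Σ(broken) − Σ(formed) = (5686) − (3608 + 4D) = +2078 − 4D
Setting this equal to −1018 kJ gives 4D = 3096, so D = 774 kJ/mol.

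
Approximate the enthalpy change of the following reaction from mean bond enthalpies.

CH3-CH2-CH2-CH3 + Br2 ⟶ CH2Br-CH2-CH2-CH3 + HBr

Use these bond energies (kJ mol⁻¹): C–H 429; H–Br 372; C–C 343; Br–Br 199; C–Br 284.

Bonds broken (reactants):
  Br–Br: 1 × 199 = 199
  C–C: 3 × 343 = 1029
  C–H: 10 × 429 = 4290
  Σ(broken) = 5518 kJ
Bonds formed (products):
  C–Br: 1 × 284 = 284
  C–C: 3 × 343 = 1029
  C–H: 9 × 429 = 3861
  H–Br: 1 × 372 = 372
  Σ(formed) = 5546 kJ
ΔH = Σ(broken) − Σ(formed) = 5518 − 5546 = −28 kJ

ΔH ≈ −28 kJ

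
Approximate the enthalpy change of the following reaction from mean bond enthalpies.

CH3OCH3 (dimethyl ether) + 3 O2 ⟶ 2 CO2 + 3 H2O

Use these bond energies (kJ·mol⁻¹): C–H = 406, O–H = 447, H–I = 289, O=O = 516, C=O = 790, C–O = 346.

ΔH ≈ −1166 kJ

Bonds broken (reactants):
  C–H: 6 × 406 = 2436
  C–O: 2 × 346 = 692
  O=O: 3 × 516 = 1548
  Σ(broken) = 4676 kJ
Bonds formed (products):
  C=O: 4 × 790 = 3160
  O–H: 6 × 447 = 2682
  Σ(formed) = 5842 kJ
ΔH = Σ(broken) − Σ(formed) = 4676 − 5842 = −1166 kJ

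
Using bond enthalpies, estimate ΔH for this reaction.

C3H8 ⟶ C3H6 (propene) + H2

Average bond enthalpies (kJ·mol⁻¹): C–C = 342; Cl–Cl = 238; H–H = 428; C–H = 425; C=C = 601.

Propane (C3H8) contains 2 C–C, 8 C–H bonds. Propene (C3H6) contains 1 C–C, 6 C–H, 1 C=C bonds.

Bonds broken (reactants):
  C–C: 2 × 342 = 684
  C–H: 8 × 425 = 3400
  Σ(broken) = 4084 kJ
Bonds formed (products):
  C–C: 1 × 342 = 342
  C–H: 6 × 425 = 2550
  C=C: 1 × 601 = 601
  H–H: 1 × 428 = 428
  Σ(formed) = 3921 kJ
ΔH = Σ(broken) − Σ(formed) = 4084 − 3921 = +163 kJ

ΔH ≈ +163 kJ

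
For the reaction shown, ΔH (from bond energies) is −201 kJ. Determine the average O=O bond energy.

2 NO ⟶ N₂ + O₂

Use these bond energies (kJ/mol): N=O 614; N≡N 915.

D(O=O) ≈ 514 kJ/mol

Let D be the O=O bond energy.
Σ(broken) = 2×614 = 1228
Σ(formed) = 1×915 + 1×D = 915 + D
ΔH = Σ(broken) − Σ(formed) = (1228) − (915 + D) = +313 − D
Setting this equal to −201 kJ gives D = 514 kJ/mol.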